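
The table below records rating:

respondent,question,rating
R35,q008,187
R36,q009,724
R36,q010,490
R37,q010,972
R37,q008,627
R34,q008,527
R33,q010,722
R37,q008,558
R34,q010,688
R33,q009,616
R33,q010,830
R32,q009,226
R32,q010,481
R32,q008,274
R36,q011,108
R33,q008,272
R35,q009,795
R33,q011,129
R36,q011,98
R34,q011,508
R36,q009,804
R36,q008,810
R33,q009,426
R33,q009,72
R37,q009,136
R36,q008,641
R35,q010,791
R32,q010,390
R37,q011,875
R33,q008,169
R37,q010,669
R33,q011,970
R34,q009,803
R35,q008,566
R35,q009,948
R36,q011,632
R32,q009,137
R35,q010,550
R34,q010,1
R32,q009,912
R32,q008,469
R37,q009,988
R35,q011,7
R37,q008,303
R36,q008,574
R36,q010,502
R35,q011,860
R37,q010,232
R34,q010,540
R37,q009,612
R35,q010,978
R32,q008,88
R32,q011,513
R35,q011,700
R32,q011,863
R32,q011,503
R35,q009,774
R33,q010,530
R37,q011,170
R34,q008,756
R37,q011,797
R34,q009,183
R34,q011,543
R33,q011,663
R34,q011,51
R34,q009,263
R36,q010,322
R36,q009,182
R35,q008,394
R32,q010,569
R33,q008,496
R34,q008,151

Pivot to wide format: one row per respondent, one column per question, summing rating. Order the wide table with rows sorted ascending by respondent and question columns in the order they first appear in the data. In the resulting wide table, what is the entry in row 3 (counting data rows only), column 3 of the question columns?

1229

With rows sorted ascending by respondent, row 3 is respondent=R34. question columns in first-appearance order: q008, q009, q010, q011; column 3 is q010.
Long rows with respondent=R34, question=q010: 688 + 1 + 540 = 1229.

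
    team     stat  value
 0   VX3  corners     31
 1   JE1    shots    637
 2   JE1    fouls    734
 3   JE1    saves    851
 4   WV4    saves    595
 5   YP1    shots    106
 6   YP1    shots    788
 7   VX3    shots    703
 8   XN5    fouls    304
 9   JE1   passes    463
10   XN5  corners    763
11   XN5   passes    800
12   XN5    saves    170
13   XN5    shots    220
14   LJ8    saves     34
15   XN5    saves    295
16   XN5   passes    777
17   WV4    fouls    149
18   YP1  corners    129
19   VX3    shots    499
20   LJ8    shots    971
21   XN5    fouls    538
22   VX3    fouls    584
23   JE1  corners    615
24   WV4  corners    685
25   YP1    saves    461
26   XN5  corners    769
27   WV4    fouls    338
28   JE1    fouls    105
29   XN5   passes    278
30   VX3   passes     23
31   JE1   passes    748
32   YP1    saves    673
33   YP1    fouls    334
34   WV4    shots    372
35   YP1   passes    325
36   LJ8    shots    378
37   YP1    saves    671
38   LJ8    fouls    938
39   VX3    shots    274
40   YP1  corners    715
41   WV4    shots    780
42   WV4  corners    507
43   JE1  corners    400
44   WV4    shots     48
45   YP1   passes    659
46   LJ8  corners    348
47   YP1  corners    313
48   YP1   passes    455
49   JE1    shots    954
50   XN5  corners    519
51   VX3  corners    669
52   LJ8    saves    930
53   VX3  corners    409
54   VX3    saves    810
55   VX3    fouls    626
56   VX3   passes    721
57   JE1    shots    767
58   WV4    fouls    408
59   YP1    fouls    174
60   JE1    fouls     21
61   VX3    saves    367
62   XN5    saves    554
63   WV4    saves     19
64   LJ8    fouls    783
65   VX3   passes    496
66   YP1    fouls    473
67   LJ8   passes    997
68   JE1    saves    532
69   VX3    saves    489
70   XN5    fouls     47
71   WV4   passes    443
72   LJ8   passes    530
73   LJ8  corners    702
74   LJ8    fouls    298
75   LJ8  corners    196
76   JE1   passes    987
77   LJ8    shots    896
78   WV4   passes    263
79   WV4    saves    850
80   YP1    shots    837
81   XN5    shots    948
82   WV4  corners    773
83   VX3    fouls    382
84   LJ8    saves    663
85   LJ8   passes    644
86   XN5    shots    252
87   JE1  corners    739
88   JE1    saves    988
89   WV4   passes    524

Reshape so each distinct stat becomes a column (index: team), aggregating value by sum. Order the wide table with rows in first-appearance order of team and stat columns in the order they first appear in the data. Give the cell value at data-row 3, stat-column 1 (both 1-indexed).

1965

With rows in first-appearance order of team, row 3 is team=WV4. stat columns in first-appearance order: corners, shots, fouls, saves, passes; column 1 is corners.
Long rows with team=WV4, stat=corners: 685 + 507 + 773 = 1965.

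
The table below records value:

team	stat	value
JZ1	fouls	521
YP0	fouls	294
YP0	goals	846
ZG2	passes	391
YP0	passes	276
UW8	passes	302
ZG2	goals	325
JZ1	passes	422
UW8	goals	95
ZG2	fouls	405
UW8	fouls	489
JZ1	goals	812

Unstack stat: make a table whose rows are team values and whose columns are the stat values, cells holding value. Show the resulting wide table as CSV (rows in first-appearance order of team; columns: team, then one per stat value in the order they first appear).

team,fouls,goals,passes
JZ1,521,812,422
YP0,294,846,276
ZG2,405,325,391
UW8,489,95,302

Columns: team plus the 3 distinct stat values (fouls, goals, passes).
For example, row JZ1 column fouls takes value=521 from the long row (JZ1, fouls).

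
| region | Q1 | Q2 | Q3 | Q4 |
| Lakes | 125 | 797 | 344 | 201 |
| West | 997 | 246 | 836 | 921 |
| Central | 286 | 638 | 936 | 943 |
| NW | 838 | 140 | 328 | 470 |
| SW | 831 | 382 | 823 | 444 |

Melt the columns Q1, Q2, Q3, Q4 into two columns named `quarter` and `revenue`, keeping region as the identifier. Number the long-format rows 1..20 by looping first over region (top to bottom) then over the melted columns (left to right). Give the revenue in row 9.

20 rows total (5 × 4). Row 9: index ⌊(9-1)/4⌋ = 2 into region → Central; (9-1) mod 4 = 0 into the melted columns → Q1.
So row 9 is (Central, Q1, 286); revenue = 286.

286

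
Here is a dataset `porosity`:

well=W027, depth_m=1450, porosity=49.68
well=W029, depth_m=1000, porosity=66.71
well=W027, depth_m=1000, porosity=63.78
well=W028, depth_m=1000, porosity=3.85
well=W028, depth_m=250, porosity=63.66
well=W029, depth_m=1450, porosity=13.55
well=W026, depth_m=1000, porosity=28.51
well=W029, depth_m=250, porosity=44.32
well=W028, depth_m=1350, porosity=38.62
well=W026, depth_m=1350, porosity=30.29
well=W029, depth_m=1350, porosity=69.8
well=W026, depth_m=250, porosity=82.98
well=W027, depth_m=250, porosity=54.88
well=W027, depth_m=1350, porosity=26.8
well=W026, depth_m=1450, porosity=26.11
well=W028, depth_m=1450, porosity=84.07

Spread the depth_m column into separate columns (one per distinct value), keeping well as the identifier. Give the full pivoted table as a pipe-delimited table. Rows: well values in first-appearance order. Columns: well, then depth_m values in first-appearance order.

Columns: well plus the 4 distinct depth_m values (1450, 1000, 250, 1350).
For example, row W027 column 1450 takes porosity=49.68 from the long row (W027, 1450).

| well | 1450 | 1000 | 250 | 1350 |
| W027 | 49.68 | 63.78 | 54.88 | 26.8 |
| W029 | 13.55 | 66.71 | 44.32 | 69.8 |
| W028 | 84.07 | 3.85 | 63.66 | 38.62 |
| W026 | 26.11 | 28.51 | 82.98 | 30.29 |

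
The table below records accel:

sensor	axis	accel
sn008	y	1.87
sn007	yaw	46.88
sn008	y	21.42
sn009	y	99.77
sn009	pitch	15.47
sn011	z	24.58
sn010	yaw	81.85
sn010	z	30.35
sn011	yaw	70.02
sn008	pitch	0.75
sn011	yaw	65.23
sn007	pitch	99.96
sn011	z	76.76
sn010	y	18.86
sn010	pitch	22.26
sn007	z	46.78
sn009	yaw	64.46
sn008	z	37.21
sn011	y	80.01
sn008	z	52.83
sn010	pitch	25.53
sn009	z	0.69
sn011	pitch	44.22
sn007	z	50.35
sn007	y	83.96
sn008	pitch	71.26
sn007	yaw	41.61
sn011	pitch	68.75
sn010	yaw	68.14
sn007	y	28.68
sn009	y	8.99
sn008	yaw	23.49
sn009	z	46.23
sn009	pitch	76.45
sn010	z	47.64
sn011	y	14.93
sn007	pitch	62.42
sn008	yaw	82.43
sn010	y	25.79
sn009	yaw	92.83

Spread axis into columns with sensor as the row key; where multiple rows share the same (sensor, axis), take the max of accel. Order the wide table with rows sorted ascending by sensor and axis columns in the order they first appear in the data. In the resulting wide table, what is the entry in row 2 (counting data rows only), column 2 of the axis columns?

82.43

With rows sorted ascending by sensor, row 2 is sensor=sn008. axis columns in first-appearance order: y, yaw, pitch, z; column 2 is yaw.
Long rows with sensor=sn008, axis=yaw: max(23.49, 82.43) = 82.43.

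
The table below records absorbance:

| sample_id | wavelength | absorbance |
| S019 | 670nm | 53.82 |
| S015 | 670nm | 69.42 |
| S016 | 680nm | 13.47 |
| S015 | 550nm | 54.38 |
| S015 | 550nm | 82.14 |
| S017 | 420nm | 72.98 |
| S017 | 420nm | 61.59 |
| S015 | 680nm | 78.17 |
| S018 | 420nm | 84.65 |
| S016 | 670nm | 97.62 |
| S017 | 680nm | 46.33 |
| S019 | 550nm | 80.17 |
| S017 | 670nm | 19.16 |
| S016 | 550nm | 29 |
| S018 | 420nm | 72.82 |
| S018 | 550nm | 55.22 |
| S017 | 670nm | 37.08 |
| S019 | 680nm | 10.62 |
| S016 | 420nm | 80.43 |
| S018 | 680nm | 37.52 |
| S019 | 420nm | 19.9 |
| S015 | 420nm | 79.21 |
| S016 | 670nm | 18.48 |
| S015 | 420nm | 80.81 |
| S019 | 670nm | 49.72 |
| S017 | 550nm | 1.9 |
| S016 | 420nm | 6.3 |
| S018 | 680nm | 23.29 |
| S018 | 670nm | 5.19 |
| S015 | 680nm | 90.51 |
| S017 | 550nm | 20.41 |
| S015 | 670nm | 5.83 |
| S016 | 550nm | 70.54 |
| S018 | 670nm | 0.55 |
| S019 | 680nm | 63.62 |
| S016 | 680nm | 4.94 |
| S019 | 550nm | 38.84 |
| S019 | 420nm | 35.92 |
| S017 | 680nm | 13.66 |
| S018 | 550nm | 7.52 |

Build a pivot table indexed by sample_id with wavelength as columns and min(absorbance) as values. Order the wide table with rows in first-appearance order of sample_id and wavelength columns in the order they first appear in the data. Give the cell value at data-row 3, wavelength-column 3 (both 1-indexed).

With rows in first-appearance order of sample_id, row 3 is sample_id=S016. wavelength columns in first-appearance order: 670nm, 680nm, 550nm, 420nm; column 3 is 550nm.
Long rows with sample_id=S016, wavelength=550nm: min(29, 70.54) = 29.

29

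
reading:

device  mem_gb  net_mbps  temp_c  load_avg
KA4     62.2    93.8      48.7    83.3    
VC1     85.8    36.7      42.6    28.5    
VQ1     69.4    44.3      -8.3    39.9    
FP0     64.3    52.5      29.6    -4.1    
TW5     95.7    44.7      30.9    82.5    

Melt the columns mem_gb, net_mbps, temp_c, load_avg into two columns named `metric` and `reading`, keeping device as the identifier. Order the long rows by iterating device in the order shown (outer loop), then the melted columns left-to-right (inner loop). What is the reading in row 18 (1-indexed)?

20 rows total (5 × 4). Row 18: index ⌊(18-1)/4⌋ = 4 into device → TW5; (18-1) mod 4 = 1 into the melted columns → net_mbps.
So row 18 is (TW5, net_mbps, 44.7); reading = 44.7.

44.7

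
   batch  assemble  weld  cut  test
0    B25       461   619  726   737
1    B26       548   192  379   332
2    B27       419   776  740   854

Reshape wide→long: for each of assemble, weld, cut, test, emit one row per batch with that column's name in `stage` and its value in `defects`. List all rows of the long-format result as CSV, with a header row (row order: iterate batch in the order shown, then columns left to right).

batch,stage,defects
B25,assemble,461
B25,weld,619
B25,cut,726
B25,test,737
B26,assemble,548
B26,weld,192
B26,cut,379
B26,test,332
B27,assemble,419
B27,weld,776
B27,cut,740
B27,test,854

Each (batch, column) pair becomes one row: 3 × 4 = 12 rows.
For example, (B25, assemble) → defects=461.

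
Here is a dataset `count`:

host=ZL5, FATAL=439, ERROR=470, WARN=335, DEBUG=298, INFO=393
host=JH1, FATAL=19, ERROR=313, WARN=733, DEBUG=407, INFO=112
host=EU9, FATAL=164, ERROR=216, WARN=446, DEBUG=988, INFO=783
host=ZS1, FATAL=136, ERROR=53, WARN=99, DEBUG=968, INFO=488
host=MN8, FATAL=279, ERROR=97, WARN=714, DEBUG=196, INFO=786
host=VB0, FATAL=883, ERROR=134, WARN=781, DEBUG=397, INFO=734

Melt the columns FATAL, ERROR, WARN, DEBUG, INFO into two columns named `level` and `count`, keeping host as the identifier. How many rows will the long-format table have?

30

6 host values × 5 melted columns = 30 rows.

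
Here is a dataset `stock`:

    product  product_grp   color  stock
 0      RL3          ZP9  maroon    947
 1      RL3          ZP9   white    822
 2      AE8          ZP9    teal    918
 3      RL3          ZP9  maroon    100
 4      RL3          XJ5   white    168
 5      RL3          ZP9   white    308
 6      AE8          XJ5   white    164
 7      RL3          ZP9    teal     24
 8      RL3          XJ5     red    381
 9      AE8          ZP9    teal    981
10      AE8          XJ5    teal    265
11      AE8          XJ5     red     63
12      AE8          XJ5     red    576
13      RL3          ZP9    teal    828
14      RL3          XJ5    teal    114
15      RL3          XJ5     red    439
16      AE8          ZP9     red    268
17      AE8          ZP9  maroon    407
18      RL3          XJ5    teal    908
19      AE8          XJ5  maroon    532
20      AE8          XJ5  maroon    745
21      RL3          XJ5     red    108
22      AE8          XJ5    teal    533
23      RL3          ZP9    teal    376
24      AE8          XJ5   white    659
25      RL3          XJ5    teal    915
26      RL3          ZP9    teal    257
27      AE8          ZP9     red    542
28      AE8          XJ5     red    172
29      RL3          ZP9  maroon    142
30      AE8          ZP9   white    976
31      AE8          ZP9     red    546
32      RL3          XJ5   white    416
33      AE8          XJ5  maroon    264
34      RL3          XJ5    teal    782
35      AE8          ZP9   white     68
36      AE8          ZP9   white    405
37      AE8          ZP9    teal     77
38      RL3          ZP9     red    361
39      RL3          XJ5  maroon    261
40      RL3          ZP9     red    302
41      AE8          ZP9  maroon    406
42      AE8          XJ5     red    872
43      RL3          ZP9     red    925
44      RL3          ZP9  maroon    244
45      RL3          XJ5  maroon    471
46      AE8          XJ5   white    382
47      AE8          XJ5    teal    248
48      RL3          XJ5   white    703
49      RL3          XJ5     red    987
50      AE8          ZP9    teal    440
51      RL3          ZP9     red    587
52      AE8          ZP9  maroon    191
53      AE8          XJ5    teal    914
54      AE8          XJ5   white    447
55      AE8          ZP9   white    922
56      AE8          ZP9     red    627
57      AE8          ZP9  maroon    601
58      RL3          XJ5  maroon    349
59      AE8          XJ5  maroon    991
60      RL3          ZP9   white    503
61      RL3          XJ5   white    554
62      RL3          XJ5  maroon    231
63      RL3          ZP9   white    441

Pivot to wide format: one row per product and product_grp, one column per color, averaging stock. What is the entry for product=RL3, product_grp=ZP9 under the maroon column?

358.25

Rows with product=RL3, product_grp=ZP9 and color=maroon: stock values are 947, 100, 142, 244.
(947 + 100 + 142 + 244) / 4 = 358.25.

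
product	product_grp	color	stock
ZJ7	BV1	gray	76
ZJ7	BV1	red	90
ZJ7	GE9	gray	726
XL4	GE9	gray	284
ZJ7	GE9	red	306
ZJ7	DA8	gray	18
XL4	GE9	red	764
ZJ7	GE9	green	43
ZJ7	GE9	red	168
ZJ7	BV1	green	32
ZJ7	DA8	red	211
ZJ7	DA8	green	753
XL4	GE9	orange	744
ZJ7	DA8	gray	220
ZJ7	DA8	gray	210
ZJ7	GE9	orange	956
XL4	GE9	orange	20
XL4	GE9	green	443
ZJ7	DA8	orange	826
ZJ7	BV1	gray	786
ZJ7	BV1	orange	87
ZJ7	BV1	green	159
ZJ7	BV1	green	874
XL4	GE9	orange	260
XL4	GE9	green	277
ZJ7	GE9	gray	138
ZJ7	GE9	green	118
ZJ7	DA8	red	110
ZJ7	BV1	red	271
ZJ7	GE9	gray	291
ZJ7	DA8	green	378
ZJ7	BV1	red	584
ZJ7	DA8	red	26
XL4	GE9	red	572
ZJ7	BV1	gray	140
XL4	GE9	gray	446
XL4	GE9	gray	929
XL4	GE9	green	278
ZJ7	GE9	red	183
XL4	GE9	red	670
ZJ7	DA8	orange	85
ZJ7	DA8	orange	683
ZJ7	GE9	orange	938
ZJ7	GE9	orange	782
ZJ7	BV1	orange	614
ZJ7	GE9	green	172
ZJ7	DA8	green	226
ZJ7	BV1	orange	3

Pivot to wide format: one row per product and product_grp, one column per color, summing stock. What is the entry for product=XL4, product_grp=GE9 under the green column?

Rows with product=XL4, product_grp=GE9 and color=green: stock values are 443, 277, 278.
443 + 277 + 278 = 998.

998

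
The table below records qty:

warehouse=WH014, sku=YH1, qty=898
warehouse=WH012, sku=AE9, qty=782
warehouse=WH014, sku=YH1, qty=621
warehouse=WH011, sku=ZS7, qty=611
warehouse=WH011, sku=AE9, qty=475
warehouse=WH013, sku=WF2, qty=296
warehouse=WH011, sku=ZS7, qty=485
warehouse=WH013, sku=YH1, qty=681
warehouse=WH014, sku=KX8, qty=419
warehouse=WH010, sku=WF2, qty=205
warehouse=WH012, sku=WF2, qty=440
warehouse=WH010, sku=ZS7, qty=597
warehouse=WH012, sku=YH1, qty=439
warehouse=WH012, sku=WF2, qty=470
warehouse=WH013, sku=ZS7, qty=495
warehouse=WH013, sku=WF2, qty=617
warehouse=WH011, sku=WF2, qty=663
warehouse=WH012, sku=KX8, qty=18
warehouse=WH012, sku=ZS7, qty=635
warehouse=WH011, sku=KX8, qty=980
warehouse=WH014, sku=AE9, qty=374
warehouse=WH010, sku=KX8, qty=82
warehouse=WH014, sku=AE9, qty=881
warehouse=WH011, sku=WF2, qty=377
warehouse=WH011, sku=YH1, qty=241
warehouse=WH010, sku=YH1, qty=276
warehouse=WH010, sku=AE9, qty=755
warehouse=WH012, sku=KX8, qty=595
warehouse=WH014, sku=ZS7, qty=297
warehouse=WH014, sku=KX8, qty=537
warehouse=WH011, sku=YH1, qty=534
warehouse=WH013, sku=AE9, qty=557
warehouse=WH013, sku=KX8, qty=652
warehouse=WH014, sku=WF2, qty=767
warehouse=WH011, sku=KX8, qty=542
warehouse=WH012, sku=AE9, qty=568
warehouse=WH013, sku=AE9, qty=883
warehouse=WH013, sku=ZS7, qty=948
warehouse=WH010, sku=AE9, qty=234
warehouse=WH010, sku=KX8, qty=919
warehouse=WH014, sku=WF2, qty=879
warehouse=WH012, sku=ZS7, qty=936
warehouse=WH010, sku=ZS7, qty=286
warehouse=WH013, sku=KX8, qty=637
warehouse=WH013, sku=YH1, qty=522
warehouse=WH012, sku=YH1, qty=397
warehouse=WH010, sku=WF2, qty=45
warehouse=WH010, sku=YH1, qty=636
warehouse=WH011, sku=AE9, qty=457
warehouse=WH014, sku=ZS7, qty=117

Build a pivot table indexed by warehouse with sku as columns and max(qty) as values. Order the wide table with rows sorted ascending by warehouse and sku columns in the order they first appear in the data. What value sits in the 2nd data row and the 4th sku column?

With rows sorted ascending by warehouse, row 2 is warehouse=WH011. sku columns in first-appearance order: YH1, AE9, ZS7, WF2, KX8; column 4 is WF2.
Long rows with warehouse=WH011, sku=WF2: max(663, 377) = 663.

663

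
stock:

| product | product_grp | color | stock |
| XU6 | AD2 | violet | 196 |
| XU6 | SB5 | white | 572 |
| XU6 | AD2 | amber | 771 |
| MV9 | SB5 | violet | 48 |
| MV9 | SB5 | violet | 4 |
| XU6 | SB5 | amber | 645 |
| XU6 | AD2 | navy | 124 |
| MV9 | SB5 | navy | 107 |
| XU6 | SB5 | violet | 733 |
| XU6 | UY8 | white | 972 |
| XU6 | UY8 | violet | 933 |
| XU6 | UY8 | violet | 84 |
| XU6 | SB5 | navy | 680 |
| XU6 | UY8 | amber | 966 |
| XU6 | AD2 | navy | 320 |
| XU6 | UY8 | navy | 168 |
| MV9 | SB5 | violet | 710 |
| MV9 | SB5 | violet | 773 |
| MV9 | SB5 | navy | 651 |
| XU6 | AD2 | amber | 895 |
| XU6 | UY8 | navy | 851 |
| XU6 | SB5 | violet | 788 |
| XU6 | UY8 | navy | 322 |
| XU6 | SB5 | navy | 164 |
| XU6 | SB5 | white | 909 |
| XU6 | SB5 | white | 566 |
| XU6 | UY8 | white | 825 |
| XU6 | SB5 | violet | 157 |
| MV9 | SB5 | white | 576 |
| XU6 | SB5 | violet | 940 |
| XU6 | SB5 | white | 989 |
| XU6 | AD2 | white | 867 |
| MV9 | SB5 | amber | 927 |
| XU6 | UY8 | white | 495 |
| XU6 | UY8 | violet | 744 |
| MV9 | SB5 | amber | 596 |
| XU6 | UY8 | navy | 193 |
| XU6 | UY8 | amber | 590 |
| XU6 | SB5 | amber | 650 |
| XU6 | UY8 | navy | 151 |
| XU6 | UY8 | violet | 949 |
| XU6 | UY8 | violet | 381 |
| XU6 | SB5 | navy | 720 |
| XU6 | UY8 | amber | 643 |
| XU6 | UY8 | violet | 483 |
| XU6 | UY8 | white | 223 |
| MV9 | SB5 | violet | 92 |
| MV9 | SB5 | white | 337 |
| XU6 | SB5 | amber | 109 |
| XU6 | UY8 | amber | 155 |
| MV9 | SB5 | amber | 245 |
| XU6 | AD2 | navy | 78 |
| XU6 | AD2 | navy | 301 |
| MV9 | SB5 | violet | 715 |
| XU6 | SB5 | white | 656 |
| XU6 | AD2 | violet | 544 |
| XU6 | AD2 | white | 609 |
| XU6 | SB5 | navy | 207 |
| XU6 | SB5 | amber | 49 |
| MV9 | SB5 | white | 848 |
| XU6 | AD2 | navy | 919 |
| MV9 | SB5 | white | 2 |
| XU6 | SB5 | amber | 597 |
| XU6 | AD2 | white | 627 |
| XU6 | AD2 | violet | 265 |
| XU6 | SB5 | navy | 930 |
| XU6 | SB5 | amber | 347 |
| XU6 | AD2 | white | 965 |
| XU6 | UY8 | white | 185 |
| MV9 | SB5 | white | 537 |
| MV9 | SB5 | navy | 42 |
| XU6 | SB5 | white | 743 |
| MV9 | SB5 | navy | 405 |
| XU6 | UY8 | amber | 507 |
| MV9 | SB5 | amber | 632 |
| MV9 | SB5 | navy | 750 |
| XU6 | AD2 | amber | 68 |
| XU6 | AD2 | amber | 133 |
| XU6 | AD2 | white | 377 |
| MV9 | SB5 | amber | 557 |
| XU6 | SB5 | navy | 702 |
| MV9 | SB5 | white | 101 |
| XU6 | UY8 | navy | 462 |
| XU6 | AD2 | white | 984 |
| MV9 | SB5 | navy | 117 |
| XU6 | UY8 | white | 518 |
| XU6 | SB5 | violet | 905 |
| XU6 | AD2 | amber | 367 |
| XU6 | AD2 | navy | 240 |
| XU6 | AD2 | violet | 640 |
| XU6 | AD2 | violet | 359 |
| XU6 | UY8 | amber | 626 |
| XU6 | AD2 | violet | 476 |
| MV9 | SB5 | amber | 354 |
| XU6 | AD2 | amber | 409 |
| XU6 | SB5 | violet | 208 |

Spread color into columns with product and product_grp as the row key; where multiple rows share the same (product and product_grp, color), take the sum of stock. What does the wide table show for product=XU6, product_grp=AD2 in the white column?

Rows with product=XU6, product_grp=AD2 and color=white: stock values are 867, 609, 627, 965, 377, 984.
867 + 609 + 627 + 965 + 377 + 984 = 4429.

4429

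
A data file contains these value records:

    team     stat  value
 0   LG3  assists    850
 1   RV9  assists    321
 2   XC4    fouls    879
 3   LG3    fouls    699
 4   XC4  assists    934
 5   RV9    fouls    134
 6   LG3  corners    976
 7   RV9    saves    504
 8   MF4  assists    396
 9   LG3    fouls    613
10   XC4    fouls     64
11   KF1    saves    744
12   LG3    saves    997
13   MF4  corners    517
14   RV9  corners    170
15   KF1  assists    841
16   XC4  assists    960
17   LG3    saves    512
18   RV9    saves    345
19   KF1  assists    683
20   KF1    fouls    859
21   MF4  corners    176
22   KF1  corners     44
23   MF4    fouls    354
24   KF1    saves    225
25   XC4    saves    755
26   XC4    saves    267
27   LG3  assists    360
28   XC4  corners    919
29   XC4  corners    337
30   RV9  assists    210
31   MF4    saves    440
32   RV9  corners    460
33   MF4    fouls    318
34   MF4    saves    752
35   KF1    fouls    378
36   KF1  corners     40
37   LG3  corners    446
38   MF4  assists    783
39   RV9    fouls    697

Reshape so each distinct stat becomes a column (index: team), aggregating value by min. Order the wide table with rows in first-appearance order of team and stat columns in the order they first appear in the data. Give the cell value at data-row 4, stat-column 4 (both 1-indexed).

With rows in first-appearance order of team, row 4 is team=MF4. stat columns in first-appearance order: assists, fouls, corners, saves; column 4 is saves.
Long rows with team=MF4, stat=saves: min(440, 752) = 440.

440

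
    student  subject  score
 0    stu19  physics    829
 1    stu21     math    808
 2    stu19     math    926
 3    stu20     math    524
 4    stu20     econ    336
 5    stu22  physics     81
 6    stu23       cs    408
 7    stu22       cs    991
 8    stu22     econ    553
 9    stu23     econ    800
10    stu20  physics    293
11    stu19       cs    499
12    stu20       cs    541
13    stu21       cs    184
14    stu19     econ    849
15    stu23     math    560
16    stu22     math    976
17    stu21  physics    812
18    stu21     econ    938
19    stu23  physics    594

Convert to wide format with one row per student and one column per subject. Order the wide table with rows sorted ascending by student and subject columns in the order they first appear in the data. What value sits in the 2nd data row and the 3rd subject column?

With rows sorted ascending by student, row 2 is student=stu20. subject columns in first-appearance order: physics, math, econ, cs; column 3 is econ.
Long rows with student=stu20, subject=econ: score = 336.

336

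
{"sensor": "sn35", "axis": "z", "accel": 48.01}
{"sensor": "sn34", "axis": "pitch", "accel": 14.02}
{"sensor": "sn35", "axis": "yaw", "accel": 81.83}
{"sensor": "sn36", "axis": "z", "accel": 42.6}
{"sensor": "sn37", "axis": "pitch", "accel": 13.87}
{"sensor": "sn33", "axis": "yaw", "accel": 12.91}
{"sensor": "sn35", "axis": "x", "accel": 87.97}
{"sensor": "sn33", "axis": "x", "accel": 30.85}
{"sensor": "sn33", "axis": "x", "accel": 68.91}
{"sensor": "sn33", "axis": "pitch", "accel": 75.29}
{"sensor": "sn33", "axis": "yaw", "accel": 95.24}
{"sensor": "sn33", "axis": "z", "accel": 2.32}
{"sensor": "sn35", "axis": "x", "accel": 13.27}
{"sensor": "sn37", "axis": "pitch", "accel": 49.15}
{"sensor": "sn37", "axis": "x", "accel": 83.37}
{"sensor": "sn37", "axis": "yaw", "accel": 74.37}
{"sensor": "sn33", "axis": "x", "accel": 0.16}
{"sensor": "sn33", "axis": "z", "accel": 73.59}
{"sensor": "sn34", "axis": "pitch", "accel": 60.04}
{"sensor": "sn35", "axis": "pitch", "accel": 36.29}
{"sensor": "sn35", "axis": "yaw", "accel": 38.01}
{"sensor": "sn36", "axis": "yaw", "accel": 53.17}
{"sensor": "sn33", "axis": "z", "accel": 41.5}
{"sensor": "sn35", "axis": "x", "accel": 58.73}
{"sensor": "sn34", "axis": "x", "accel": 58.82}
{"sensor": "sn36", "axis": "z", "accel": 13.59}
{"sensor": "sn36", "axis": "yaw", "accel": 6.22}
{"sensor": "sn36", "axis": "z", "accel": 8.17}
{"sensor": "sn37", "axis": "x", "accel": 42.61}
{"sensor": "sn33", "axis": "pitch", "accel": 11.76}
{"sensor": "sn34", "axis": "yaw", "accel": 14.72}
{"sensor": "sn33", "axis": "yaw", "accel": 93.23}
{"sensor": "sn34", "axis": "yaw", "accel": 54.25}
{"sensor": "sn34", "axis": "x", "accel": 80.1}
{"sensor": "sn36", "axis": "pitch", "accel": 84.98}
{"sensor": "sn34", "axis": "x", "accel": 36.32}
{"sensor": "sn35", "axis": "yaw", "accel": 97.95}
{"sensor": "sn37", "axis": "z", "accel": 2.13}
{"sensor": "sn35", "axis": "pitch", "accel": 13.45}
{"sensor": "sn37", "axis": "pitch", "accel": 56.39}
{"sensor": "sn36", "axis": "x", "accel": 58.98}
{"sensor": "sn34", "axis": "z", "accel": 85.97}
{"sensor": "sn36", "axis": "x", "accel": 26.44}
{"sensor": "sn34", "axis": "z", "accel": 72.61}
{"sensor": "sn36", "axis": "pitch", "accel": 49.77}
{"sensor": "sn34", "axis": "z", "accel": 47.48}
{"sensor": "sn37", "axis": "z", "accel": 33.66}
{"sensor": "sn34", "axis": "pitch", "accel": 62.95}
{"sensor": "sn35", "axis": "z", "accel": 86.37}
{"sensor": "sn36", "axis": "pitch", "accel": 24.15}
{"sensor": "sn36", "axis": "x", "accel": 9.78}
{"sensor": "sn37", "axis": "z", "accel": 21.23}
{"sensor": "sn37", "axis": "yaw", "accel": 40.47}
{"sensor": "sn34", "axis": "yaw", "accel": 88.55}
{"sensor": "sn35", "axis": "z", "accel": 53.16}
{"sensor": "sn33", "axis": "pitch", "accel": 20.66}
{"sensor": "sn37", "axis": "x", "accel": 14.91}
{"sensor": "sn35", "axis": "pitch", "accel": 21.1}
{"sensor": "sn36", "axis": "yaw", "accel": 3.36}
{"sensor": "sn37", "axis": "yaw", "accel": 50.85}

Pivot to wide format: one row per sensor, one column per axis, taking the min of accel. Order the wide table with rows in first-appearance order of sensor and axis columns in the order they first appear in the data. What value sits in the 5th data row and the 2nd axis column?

11.76

With rows in first-appearance order of sensor, row 5 is sensor=sn33. axis columns in first-appearance order: z, pitch, yaw, x; column 2 is pitch.
Long rows with sensor=sn33, axis=pitch: min(75.29, 11.76, 20.66) = 11.76.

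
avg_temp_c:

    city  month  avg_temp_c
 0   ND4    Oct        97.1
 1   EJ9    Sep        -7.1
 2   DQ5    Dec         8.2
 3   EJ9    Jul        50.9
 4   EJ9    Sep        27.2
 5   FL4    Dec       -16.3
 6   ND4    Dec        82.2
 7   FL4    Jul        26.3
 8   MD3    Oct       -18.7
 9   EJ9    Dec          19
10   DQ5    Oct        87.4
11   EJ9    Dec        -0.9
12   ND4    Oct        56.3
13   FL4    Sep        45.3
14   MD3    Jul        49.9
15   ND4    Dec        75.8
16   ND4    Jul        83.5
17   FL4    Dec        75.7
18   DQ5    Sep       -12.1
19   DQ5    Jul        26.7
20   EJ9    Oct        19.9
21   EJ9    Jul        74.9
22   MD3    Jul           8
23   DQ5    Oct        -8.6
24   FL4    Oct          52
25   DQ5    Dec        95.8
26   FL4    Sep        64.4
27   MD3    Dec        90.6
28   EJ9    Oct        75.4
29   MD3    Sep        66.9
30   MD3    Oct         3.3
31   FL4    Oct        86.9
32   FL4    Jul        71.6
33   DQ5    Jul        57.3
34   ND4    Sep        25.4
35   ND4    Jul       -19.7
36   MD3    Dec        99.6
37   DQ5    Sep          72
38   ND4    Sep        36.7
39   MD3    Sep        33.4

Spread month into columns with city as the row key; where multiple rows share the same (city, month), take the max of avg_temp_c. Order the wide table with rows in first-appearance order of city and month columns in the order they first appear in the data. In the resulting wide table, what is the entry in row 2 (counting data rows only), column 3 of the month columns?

With rows in first-appearance order of city, row 2 is city=EJ9. month columns in first-appearance order: Oct, Sep, Dec, Jul; column 3 is Dec.
Long rows with city=EJ9, month=Dec: max(19, -0.9) = 19.

19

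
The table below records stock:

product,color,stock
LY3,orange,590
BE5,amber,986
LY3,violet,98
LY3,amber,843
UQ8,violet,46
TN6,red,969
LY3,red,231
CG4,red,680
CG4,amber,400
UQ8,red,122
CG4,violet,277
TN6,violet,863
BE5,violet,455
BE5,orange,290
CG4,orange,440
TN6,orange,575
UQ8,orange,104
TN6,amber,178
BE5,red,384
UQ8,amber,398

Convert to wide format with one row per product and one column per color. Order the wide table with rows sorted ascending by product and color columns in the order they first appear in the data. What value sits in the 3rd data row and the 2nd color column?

With rows sorted ascending by product, row 3 is product=LY3. color columns in first-appearance order: orange, amber, violet, red; column 2 is amber.
Long rows with product=LY3, color=amber: stock = 843.

843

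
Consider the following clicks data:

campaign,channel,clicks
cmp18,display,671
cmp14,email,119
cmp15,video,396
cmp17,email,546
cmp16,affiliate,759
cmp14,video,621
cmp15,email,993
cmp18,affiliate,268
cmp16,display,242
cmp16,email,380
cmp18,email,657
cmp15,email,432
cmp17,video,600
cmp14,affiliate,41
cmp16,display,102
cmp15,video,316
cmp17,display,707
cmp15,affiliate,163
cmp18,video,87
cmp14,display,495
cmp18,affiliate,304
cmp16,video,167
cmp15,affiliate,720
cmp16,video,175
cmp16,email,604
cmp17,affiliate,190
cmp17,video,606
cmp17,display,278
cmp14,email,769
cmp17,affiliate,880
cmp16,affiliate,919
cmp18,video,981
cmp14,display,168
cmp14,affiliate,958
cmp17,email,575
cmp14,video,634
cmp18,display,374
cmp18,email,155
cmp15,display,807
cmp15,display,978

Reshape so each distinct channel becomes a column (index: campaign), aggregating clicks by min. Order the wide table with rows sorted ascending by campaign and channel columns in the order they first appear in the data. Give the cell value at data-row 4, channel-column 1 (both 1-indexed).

278

With rows sorted ascending by campaign, row 4 is campaign=cmp17. channel columns in first-appearance order: display, email, video, affiliate; column 1 is display.
Long rows with campaign=cmp17, channel=display: min(707, 278) = 278.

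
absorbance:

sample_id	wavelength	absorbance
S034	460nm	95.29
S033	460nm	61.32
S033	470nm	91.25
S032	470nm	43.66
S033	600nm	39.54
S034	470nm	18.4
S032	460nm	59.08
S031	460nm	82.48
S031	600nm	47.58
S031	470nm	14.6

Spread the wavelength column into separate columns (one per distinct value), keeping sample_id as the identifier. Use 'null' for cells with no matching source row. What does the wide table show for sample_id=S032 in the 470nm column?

The long row with sample_id=S032, wavelength=470nm has absorbance=43.66.

43.66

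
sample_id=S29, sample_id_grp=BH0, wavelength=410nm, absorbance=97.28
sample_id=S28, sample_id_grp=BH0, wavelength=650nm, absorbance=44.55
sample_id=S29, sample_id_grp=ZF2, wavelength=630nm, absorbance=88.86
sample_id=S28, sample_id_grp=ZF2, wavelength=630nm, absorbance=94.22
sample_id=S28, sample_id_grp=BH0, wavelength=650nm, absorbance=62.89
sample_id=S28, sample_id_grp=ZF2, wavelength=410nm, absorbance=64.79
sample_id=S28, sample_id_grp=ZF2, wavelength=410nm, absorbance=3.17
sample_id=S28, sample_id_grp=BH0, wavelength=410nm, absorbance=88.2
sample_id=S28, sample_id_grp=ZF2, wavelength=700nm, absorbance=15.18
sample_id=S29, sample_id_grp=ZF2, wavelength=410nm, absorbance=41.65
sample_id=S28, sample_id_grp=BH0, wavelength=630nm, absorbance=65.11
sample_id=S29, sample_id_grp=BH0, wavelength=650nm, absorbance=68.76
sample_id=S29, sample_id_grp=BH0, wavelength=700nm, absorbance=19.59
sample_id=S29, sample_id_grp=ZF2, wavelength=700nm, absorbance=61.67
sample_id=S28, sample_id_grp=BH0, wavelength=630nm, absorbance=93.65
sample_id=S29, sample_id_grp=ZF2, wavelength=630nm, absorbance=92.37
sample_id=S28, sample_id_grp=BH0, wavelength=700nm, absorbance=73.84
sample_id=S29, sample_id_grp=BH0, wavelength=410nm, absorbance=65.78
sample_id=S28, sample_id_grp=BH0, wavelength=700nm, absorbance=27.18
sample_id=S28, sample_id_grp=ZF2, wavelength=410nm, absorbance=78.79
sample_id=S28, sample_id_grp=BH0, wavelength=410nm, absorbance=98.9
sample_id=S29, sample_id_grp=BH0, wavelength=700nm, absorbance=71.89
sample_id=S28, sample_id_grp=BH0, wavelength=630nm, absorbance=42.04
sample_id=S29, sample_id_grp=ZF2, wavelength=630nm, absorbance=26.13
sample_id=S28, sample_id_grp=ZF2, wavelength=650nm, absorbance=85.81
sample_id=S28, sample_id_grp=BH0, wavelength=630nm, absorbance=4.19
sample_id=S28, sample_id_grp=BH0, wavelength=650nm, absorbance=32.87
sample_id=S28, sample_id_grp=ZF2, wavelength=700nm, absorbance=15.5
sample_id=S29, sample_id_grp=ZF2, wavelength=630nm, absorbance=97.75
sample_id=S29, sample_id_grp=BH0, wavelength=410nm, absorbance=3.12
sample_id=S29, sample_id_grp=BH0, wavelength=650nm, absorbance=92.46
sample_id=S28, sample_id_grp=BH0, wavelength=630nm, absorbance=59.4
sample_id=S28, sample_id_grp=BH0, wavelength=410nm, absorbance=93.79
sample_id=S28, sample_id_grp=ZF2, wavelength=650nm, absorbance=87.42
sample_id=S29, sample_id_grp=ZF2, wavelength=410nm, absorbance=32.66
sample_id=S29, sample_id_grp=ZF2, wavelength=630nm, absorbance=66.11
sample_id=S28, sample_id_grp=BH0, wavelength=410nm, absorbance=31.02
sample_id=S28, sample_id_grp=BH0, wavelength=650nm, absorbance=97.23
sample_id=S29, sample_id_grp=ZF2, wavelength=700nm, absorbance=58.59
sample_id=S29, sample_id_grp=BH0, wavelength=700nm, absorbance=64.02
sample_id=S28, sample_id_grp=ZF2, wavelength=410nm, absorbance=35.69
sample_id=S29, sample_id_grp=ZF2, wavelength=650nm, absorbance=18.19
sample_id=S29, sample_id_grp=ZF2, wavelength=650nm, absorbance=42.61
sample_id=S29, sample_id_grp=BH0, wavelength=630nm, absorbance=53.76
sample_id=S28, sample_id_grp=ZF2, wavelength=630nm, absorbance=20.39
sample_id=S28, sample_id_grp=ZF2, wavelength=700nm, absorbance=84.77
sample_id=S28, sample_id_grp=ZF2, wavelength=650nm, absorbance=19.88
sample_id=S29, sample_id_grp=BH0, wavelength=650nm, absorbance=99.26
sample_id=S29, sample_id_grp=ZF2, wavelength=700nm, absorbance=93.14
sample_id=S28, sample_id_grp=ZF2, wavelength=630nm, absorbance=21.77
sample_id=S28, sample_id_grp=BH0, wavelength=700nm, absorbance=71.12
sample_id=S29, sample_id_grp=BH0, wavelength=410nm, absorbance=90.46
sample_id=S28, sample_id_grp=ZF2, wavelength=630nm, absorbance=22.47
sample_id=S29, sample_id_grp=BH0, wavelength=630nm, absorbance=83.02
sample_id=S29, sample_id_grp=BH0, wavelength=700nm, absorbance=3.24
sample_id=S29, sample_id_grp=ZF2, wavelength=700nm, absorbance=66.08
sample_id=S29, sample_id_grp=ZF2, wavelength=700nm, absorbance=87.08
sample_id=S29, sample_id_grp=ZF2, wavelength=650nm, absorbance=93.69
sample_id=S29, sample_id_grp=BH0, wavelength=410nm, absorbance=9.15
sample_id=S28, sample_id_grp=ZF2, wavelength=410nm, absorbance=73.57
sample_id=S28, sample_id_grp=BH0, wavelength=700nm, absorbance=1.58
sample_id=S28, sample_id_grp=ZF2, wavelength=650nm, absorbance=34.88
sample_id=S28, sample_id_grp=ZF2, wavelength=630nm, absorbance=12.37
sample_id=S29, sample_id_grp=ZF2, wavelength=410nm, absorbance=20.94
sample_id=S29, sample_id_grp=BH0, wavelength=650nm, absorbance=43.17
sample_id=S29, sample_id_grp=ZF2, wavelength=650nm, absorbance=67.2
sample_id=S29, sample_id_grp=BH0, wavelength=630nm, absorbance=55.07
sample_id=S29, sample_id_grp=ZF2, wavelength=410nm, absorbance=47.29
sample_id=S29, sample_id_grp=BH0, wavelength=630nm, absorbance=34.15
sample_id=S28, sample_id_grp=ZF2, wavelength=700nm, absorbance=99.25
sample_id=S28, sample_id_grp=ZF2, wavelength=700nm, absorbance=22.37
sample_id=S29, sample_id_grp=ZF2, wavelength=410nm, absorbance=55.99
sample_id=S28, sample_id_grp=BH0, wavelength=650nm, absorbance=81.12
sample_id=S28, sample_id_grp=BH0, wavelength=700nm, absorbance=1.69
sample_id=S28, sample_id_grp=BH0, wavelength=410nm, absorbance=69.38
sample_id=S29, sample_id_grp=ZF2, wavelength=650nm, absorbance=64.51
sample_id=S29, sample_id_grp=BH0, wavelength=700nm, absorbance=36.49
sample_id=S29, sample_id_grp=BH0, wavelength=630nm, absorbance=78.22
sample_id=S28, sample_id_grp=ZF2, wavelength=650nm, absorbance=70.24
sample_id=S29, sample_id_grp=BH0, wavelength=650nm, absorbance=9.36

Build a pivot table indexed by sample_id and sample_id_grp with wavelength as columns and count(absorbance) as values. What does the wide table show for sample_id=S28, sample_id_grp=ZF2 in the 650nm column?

5

Rows with sample_id=S28, sample_id_grp=ZF2 and wavelength=650nm: absorbance values are 85.81, 87.42, 19.88, 34.88, 70.24.
5 rows match — count = 5.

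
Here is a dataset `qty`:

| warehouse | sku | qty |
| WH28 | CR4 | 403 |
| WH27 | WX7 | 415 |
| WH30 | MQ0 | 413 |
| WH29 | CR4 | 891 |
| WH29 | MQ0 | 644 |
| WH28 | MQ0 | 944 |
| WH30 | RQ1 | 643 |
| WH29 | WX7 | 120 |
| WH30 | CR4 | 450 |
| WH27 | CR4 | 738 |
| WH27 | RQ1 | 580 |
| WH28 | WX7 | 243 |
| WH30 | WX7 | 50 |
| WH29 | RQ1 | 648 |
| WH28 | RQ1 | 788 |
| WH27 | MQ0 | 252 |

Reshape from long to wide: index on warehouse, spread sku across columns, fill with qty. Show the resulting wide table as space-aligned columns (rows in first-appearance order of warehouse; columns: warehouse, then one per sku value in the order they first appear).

warehouse  CR4  WX7  MQ0  RQ1
WH28       403  243  944  788
WH27       738  415  252  580
WH30       450  50   413  643
WH29       891  120  644  648

Columns: warehouse plus the 4 distinct sku values (CR4, WX7, MQ0, RQ1).
For example, row WH28 column CR4 takes qty=403 from the long row (WH28, CR4).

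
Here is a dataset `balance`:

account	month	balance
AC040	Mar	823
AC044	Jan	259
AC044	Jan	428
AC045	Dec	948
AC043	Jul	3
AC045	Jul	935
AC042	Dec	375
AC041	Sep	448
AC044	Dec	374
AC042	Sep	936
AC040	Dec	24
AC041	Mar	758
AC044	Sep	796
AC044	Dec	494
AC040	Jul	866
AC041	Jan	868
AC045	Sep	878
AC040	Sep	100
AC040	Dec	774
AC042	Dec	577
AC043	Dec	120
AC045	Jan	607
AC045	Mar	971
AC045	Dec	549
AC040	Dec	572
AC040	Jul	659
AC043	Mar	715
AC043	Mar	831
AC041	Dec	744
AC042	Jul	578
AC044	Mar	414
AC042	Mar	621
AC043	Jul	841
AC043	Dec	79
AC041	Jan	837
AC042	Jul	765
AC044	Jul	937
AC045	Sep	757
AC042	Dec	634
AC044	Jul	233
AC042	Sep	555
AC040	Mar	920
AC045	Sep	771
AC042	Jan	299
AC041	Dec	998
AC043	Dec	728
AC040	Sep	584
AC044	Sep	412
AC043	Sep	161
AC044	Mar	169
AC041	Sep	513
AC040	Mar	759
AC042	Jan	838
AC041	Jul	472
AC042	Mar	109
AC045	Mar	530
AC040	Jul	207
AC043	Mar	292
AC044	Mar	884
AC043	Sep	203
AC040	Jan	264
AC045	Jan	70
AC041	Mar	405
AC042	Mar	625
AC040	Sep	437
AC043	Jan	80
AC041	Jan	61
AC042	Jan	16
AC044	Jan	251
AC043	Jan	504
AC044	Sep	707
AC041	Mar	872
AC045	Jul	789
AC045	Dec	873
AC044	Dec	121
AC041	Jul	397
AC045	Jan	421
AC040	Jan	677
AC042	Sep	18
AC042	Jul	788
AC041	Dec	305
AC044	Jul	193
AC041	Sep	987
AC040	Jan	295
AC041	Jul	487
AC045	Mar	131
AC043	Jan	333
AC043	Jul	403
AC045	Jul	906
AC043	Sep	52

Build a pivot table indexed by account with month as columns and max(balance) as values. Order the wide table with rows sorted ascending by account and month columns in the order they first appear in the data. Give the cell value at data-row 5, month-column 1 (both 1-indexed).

884

With rows sorted ascending by account, row 5 is account=AC044. month columns in first-appearance order: Mar, Jan, Dec, Jul, Sep; column 1 is Mar.
Long rows with account=AC044, month=Mar: max(414, 169, 884) = 884.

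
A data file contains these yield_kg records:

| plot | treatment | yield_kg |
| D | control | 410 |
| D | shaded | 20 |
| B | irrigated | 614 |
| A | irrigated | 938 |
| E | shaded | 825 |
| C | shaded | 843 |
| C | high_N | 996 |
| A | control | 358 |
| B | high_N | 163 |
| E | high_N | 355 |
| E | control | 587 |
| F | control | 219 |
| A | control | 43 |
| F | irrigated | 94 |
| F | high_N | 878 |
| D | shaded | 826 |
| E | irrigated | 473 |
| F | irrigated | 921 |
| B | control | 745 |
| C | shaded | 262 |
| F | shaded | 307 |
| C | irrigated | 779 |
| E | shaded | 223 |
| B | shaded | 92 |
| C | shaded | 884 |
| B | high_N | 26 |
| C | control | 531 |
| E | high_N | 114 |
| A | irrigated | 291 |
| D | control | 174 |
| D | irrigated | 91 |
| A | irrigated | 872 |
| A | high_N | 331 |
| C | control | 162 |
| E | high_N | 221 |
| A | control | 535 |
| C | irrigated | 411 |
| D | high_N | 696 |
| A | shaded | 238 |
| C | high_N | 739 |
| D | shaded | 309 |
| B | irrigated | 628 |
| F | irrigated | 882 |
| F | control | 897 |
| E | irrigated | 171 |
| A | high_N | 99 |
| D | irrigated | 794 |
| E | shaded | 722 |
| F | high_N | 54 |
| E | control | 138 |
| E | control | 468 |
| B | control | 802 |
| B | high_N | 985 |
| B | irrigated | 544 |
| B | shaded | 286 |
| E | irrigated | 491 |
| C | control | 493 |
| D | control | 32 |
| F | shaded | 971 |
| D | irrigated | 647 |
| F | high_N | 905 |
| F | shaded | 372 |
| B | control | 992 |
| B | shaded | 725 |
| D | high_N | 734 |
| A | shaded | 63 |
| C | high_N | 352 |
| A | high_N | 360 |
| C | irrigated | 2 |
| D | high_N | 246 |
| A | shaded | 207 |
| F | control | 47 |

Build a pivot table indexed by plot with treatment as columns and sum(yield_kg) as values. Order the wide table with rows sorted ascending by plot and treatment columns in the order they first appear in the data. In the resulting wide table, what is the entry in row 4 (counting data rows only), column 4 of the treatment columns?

With rows sorted ascending by plot, row 4 is plot=D. treatment columns in first-appearance order: control, shaded, irrigated, high_N; column 4 is high_N.
Long rows with plot=D, treatment=high_N: 696 + 734 + 246 = 1676.

1676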